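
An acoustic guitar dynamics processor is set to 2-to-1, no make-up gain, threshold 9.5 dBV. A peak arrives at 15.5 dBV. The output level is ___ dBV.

Overshoot: 15.5 − 9.5 = 6 dB.
The 6 dB excess becomes 3 dB after 2:1 reduction.
That puts the output at 12.5 dBV.

12.5 dBV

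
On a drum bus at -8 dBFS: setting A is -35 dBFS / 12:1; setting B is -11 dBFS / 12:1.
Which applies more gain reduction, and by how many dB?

A: overshoot 27 dB → output overshoot 2.25 dB → GR 24.75 dB.
B: overshoot 3 dB → output overshoot 0.25 dB → GR 2.75 dB.
A applies 22 dB more gain reduction.

A, by 22 dB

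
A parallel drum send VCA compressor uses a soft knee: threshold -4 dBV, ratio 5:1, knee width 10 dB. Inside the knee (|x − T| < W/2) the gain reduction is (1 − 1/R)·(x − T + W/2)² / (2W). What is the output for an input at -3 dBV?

x − T + W/2 = -3 − (-4) + 5 = 6.
GR = (1 − 1/5) × 6² / 20 = 0.8 × 36 / 20 = 1.44 dB.
Output = -3 − 1.44 = -4.44 dBV.

-4.44 dBV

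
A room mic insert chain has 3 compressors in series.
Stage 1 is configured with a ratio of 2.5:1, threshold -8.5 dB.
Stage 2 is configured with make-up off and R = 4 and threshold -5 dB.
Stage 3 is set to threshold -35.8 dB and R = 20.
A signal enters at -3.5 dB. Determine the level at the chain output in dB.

-34.335 dB

Stage 1: 5 dB above -8.5 dB, reduced 2.5:1 to 2 dB above → -6.5 dB.
Stage 2: below threshold (-6.5 ≤ -5); passes unchanged; output -6.5 dB.
Stage 3: overshoot 29.3 dB → 29.3/20 = 1.465 dB → -34.335 dB.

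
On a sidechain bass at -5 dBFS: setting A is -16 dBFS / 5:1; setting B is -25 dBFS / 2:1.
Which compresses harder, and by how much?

A: GR = 11 − 11/5 = 8.8 dB.
B: GR = 20 − 20/2 = 10 dB.
Difference: 1.2 dB in favour of B.

B, by 1.2 dB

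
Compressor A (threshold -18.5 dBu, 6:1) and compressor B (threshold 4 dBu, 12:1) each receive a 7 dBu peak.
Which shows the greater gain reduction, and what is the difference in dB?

A, by 18.5 dB

A: GR = 25.5 − 25.5/6 = 21.25 dB.
B: GR = 3 − 3/12 = 2.75 dB.
A applies 18.5 dB more gain reduction.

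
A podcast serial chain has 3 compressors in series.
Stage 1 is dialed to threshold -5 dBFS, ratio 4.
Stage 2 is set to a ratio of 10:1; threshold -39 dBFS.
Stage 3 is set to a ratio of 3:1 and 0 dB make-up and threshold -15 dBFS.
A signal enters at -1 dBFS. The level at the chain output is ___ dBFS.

Stage 1: overshoot 4 dB → 4/4 = 1 dB → -4 dBFS.
Stage 2: -4 dBFS is 35 dB over -39 dBFS; at 10:1 that becomes 3.5 dB over, giving -35.5 dBFS.
Stage 3: -35.5 dBFS ≤ -15 dBFS, so stage 3 doesn't engage; output -35.5 dBFS.

-35.5 dBFS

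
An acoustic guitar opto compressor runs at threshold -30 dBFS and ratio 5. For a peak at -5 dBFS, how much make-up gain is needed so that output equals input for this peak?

The peak compresses to -30 + 25/5 = -25 dBFS.
To reach -5 dBFS requires -5 − (-25) = 20 dB of make-up.

20 dB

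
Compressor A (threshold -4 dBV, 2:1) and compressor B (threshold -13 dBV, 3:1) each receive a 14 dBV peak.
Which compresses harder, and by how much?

B, by 9 dB

A: 18 dB over, compressed to 9 dB over, so 9 dB of GR.
B: 27 dB over, compressed to 9 dB over, so 18 dB of GR.
Difference: 9 dB in favour of B.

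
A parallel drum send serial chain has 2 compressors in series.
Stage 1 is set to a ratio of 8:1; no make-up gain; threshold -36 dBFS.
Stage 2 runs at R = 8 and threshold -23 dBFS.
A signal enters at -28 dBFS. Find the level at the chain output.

Stage 1: 8 dB above -36 dBFS, reduced 8:1 to 1 dB above → -35 dBFS.
Stage 2: -35 dBFS is at or below the -23 dBFS threshold — no compression; output -35 dBFS.

-35 dBFS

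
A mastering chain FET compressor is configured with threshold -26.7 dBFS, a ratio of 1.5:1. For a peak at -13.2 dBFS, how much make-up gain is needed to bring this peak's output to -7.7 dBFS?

The peak compresses to -26.7 + 13.5/1.5 = -17.7 dBFS.
To reach -7.7 dBFS requires -7.7 − (-17.7) = 10 dB of make-up.

10 dB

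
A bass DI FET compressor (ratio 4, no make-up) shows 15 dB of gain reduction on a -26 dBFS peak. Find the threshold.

Input is 20 dB above T (since output overshoot × R = input overshoot: (-41 − T)·4 = -26 − T gives T = -46 dBFS).
Check: -46 + (-26 − (-46))/4 = -46 + 5 = -41 dBFS. ✓

-46 dBFS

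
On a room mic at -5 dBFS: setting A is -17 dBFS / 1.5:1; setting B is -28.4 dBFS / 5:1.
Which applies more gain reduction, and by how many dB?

A: 12 dB over, compressed to 8 dB over, so 4 dB of GR.
B: 23.4 dB over, compressed to 4.68 dB over, so 18.72 dB of GR.
Difference: 14.72 dB in favour of B.

B, by 14.72 dB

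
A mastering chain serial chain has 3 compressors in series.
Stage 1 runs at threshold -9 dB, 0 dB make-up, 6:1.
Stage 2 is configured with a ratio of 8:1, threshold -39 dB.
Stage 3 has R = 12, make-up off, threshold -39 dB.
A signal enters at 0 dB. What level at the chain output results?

Stage 1: 0 dB is 9 dB over -9 dB; at 6:1 that becomes 1.5 dB over, giving -7.5 dB.
Stage 2: overshoot 31.5 dB → 31.5/8 = 3.9375 dB → -35.0625 dB.
Stage 3: 3.9375 dB above -39 dB, reduced 12:1 to 0.328125 dB above → -38.671875 dB.

-38.671875 dB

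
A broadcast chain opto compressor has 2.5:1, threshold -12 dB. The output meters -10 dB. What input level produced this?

-7 dB

Post-compression overshoot = -10 − (-12) = 2 dB.
Undo the ratio: input overshoot = 2 × 2.5 = 5 dB, giving input = -7 dB.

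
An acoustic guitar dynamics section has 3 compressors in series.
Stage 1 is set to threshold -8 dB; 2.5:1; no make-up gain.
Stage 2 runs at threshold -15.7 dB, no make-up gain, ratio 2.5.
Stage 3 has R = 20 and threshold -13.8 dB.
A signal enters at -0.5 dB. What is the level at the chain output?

Stage 1: 7.5 dB above -8 dB, reduced 2.5:1 to 3 dB above → -5 dB.
Stage 2: 10.7 dB above -15.7 dB, reduced 2.5:1 to 4.28 dB above → -11.42 dB.
Stage 3: -11.42 dB is 2.38 dB over -13.8 dB; at 20:1 that becomes 0.119 dB over, giving -13.681 dB.

-13.681 dB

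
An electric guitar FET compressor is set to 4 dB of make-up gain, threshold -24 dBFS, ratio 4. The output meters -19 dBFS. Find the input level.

-20 dBFS

Stripping the +4 dB make-up gives -23 dBFS at the gain stage.
The compressed level sits -23 − (-24) = 1 dB over threshold.
Input overshoot = R × output overshoot = 4 dB → input = -24 + 4 = -20 dBFS.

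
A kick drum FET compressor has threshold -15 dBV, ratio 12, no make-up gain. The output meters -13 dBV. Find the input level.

9 dBV

That's 2 dB above the -15 dBV threshold.
Undo the ratio: input overshoot = 2 × 12 = 24 dB, giving input = 9 dBV.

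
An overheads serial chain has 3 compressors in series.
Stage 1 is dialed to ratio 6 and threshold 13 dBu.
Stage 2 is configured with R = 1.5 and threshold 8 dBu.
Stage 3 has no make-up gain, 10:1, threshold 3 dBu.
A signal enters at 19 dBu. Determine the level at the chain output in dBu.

3.9 dBu

Stage 1: overshoot 6 dB → 6/6 = 1 dB → 14 dBu.
Stage 2: 14 dBu is 6 dB over 8 dBu; at 1.5:1 that becomes 4 dB over, giving 12 dBu.
Stage 3: overshoot 9 dB → 9/10 = 0.9 dB → 3.9 dBu.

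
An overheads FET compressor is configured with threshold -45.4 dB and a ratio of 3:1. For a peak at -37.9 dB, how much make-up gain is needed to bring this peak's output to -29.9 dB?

The peak compresses to -45.4 + 7.5/3 = -42.9 dB.
To reach -29.9 dB requires -29.9 − (-42.9) = 13 dB of make-up.

13 dB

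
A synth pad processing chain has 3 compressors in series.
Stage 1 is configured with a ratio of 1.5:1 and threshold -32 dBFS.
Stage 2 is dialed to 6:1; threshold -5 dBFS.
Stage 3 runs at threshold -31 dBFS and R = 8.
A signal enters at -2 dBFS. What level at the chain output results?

-28.625 dBFS

Stage 1: overshoot 30 dB → 30/1.5 = 20 dB → -12 dBFS.
Stage 2: below threshold (-12 ≤ -5); passes unchanged; output -12 dBFS.
Stage 3: -12 dBFS is 19 dB over -31 dBFS; at 8:1 that becomes 2.375 dB over, giving -28.625 dBFS.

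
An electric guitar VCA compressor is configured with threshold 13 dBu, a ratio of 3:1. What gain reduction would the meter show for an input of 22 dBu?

22 dBu exceeds the threshold by 9 dB.
At 3:1, output sits 9/3 = 3 dB above threshold.
Gain reduction = 9 − 3 = 6 dB.

6 dB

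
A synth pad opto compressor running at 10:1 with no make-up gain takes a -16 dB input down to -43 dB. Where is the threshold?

Input is 30 dB above T (since output overshoot × R = input overshoot: (-43 − T)·10 = -16 − T gives T = -46 dB).
Check: -46 + (-16 − (-46))/10 = -46 + 3 = -43 dB. ✓

-46 dB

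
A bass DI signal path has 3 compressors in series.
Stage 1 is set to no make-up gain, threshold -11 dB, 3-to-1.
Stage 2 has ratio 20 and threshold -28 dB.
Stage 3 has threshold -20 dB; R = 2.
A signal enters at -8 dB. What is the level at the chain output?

Stage 1: overshoot 3 dB → 3/3 = 1 dB → -10 dB.
Stage 2: 18 dB above -28 dB, reduced 20:1 to 0.9 dB above → -27.1 dB.
Stage 3: below threshold (-27.1 ≤ -20); passes unchanged; output -27.1 dB.

-27.1 dB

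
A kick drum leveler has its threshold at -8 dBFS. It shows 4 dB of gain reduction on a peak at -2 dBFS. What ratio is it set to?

3:1

Input overshoot = -2 − (-8) = 6 dB.
Output overshoot = 6 − 4 = 2 dB.
Ratio = input overshoot / output overshoot = 6 / 2 = 3.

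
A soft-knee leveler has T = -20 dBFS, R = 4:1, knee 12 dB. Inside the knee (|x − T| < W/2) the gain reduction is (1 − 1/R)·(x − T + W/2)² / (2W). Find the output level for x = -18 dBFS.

x − T + W/2 = -18 − (-20) + 6 = 8.
GR = (1 − 1/4) × 8² / 24 = 0.75 × 64 / 24 = 2 dB.
Output = -18 − 2 = -20 dBFS.

-20 dBFS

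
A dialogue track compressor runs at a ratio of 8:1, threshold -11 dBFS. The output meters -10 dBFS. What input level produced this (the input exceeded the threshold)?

The compressed level sits -10 − (-11) = 1 dB over threshold.
Input overshoot = R × output overshoot = 8 dB → input = -11 + 8 = -3 dBFS.

-3 dBFS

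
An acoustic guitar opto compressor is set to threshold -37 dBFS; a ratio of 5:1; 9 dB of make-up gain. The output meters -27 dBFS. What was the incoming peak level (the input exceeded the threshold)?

-32 dBFS

Stripping the +9 dB make-up gives -36 dBFS at the gain stage.
That's 1 dB above the -37 dBFS threshold.
Input overshoot = R × output overshoot = 5 dB → input = -37 + 5 = -32 dBFS.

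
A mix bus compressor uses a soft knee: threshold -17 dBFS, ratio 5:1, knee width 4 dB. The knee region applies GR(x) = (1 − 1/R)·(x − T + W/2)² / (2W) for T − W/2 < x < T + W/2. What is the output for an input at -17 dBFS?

x − T + W/2 = -17 − (-17) + 2 = 2.
GR = (1 − 1/5) × 2² / 8 = 0.8 × 4 / 8 = 0.4 dB.
Output = -17 − 0.4 = -17.4 dBFS.

-17.4 dBFS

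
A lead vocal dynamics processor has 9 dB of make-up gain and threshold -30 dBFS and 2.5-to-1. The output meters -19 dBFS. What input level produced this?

-25 dBFS

Remove make-up: -19 − 9 = -28 dBFS.
That's 2 dB above the -30 dBFS threshold.
Before 2.5:1 compression the overshoot was 2 × 2.5 = 5 dB, so input = -30 + 5 = -25 dBFS.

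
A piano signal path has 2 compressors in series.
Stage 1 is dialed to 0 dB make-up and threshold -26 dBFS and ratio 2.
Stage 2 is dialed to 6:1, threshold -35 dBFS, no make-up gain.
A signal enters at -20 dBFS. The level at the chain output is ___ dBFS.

Stage 1: overshoot 6 dB → 6/2 = 3 dB → -23 dBFS.
Stage 2: overshoot 12 dB → 12/6 = 2 dB → -33 dBFS.

-33 dBFS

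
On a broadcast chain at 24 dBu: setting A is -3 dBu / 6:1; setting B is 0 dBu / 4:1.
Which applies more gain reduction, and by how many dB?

A, by 4.5 dB

A: GR = 27 − 27/6 = 22.5 dB.
B: GR = 24 − 24/4 = 18 dB.
A applies 4.5 dB more gain reduction.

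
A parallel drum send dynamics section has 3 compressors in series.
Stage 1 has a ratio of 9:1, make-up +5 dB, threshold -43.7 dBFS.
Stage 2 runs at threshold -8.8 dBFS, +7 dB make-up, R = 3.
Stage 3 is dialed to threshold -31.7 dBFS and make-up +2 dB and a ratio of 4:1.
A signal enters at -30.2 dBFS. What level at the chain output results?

-29.325 dBFS

Stage 1: overshoot 13.5 dB → 13.5/9 = 1.5 dB → -42.2 dBFS; +5 dB make-up → -37.2 dBFS.
Stage 2: -37.2 dBFS is at or below the -8.8 dBFS threshold — no compression; make-up brings it to -30.2 dBFS.
Stage 3: 1.5 dB above -31.7 dBFS, reduced 4:1 to 0.375 dB above → -31.325 dBFS; +2 dB make-up → -29.325 dBFS.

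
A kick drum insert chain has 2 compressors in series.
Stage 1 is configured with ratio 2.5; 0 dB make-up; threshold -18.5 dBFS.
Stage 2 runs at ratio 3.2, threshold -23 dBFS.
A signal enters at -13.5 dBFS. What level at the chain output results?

-20.96875 dBFS

Stage 1: -13.5 dBFS is 5 dB over -18.5 dBFS; at 2.5:1 that becomes 2 dB over, giving -16.5 dBFS.
Stage 2: 6.5 dB above -23 dBFS, reduced 3.2:1 to 2.03125 dB above → -20.96875 dBFS.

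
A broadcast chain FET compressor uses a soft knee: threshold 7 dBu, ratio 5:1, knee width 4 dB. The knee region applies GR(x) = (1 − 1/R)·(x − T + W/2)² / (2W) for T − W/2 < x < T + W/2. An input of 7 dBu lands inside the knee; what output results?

x − T + W/2 = 7 − 7 + 2 = 2.
GR = (1 − 1/5) × 2² / 8 = 0.8 × 4 / 8 = 0.4 dB.
Output = 7 − 0.4 = 6.6 dBu.

6.6 dBu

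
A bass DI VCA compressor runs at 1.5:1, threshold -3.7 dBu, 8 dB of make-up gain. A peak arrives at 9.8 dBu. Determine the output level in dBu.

13.3 dBu

The input is 13.5 dB above the -3.7 dBu threshold.
The 13.5 dB excess becomes 9 dB after 1.5:1 reduction.
That puts the output at 5.3 dBu; make-up adds 8 dB, giving 13.3 dBu.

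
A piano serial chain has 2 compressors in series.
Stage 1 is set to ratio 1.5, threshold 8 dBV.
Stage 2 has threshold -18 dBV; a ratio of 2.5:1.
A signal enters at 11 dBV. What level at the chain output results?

-6.8 dBV

Stage 1: overshoot 3 dB → 3/1.5 = 2 dB → 10 dBV.
Stage 2: 10 dBV is 28 dB over -18 dBV; at 2.5:1 that becomes 11.2 dB over, giving -6.8 dBV.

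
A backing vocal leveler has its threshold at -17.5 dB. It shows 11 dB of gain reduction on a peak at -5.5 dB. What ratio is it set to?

Input overshoot = -5.5 − (-17.5) = 12 dB.
Output overshoot = 12 − 11 = 1 dB.
Ratio = input overshoot / output overshoot = 12 / 1 = 12.

12:1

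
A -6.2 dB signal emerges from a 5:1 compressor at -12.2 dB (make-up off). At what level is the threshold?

-13.7 dB

Input is 7.5 dB above T (since output overshoot × R = input overshoot: (-12.2 − T)·5 = -6.2 − T gives T = -13.7 dB).
Check: -13.7 + (-6.2 − (-13.7))/5 = -13.7 + 1.5 = -12.2 dB. ✓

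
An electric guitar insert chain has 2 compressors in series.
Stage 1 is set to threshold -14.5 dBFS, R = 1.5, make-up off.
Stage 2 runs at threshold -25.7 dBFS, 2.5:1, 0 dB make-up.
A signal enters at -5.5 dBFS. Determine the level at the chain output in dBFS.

Stage 1: 9 dB above -14.5 dBFS, reduced 1.5:1 to 6 dB above → -8.5 dBFS.
Stage 2: 17.2 dB above -25.7 dBFS, reduced 2.5:1 to 6.88 dB above → -18.82 dBFS.

-18.82 dBFS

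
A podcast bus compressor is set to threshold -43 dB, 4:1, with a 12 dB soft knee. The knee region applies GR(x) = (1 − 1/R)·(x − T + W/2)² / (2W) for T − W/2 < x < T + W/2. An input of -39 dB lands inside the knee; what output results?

x − T + W/2 = -39 − (-43) + 6 = 10.
GR = (1 − 1/4) × 10² / 24 = 0.75 × 100 / 24 = 3.125 dB.
Output = -39 − 3.125 = -42.125 dB.

-42.125 dB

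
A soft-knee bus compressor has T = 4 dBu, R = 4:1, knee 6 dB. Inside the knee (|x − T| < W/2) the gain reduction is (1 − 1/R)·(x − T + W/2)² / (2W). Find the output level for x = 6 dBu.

4.4375 dBu

x − T + W/2 = 6 − 4 + 3 = 5.
GR = (1 − 1/4) × 5² / 12 = 0.75 × 25 / 12 = 1.5625 dB.
Output = 6 − 1.5625 = 4.4375 dBu.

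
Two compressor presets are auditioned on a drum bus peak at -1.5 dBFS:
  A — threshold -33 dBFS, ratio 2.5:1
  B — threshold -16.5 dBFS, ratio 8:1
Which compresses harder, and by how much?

A: 31.5 dB over, compressed to 12.6 dB over, so 18.9 dB of GR.
B: 15 dB over, compressed to 1.875 dB over, so 13.125 dB of GR.
Difference: 5.775 dB in favour of A.

A, by 5.775 dB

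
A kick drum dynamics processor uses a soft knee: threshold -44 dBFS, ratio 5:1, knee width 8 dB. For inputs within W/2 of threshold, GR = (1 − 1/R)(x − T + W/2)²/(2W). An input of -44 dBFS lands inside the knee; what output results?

x − T + W/2 = -44 − (-44) + 4 = 4.
GR = (1 − 1/5) × 4² / 16 = 0.8 × 16 / 16 = 0.8 dB.
Output = -44 − 0.8 = -44.8 dBFS.

-44.8 dBFS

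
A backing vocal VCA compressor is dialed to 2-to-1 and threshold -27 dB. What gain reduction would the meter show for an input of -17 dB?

5 dB

Overshoot = -17 − (-27) = 10 dB.
At 2:1, output sits 10/2 = 5 dB above threshold.
GR = overshoot in − overshoot out = 10 − 5 = 5 dB.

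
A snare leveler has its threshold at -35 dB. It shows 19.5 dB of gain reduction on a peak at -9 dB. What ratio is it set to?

4:1

Input overshoot = -9 − (-35) = 26 dB.
Output overshoot = 26 − 19.5 = 6.5 dB.
Ratio = input overshoot / output overshoot = 26 / 6.5 = 4.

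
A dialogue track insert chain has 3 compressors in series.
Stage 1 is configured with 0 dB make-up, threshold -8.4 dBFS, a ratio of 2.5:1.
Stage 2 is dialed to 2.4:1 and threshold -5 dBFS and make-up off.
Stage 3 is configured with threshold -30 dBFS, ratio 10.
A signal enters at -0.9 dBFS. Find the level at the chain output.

-27.54 dBFS

Stage 1: -0.9 dBFS is 7.5 dB over -8.4 dBFS; at 2.5:1 that becomes 3 dB over, giving -5.4 dBFS.
Stage 2: -5.4 dBFS is at or below the -5 dBFS threshold — no compression; output -5.4 dBFS.
Stage 3: overshoot 24.6 dB → 24.6/10 = 2.46 dB → -27.54 dBFS.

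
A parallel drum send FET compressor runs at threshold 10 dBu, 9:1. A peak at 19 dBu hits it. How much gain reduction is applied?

8 dB

The signal is 9 dB above threshold.
At 9:1, output sits 9/9 = 1 dB above threshold.
So the signal is attenuated by 9 − 1 = 8 dB.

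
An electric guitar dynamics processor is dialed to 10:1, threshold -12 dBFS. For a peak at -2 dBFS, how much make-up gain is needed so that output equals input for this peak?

9 dB

Overshoot 10 dB → 10/10 = 1 dB after compression, so the compressed level is -12 + 1 = -11 dBFS.
Make-up = target − compressed = -2 − (-11) = 9 dB.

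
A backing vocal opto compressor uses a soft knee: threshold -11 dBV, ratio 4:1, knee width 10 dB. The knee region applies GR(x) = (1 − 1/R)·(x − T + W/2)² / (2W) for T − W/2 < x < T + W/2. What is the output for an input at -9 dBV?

-10.8375 dBV

x − T + W/2 = -9 − (-11) + 5 = 7.
GR = (1 − 1/4) × 7² / 20 = 0.75 × 49 / 20 = 1.8375 dB.
Output = -9 − 1.8375 = -10.8375 dBV.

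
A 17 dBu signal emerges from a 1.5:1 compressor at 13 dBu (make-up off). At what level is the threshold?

Let T be the threshold. Output overshoot = (input overshoot)/R, so 13 − T = (17 − T)/1.5.
1.5·(13 − T) = 17 − T → 0.5·T = 19.5 − 17 = 2.5.
T = 2.5/0.5 = 5 dBu.

5 dBu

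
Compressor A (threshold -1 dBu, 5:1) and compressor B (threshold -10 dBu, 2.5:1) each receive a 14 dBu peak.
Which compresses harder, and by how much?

B, by 2.4 dB

A: GR = 15 − 15/5 = 12 dB.
B: GR = 24 − 24/2.5 = 14.4 dB.
B reduces 2.4 dB more.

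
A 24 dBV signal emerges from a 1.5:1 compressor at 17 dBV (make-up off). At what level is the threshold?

3 dBV

Gain reduction = 24 − 17 = 7 dB; output overshoot = GR / (R − 1) = 7 / 0.5 = 14 dB.
Threshold = output − output overshoot = 17 − 14 = 3 dBV.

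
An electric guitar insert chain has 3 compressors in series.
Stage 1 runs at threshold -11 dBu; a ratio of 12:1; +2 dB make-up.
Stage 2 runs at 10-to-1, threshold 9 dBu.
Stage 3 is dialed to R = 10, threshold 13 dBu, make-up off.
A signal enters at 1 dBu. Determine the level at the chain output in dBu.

Stage 1: 12 dB above -11 dBu, reduced 12:1 to 1 dB above → -10 dBu; +2 dB make-up → -8 dBu.
Stage 2: -8 dBu ≤ 9 dBu, so stage 2 doesn't engage; output -8 dBu.
Stage 3: -8 dBu is at or below the 13 dBu threshold — no compression; output -8 dBu.

-8 dBu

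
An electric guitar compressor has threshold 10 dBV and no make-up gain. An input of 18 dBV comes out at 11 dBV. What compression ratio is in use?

8:1

Input overshoot = 18 − 10 = 8 dB; output overshoot = 11 − 10 = 1 dB.
Ratio = 8 / 1 = 8.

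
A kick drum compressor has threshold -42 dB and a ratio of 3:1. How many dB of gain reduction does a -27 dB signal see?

Overshoot = -27 − (-42) = 15 dB.
A 3:1 ratio leaves 5 dB of that excess.
Gain reduction = 15 − 5 = 10 dB.

10 dB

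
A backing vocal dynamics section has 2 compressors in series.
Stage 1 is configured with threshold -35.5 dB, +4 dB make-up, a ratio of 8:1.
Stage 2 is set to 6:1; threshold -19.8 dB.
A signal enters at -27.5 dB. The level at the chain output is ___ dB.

Stage 1: 8 dB above -35.5 dB, reduced 8:1 to 1 dB above → -34.5 dB; +4 dB make-up → -30.5 dB.
Stage 2: below threshold (-30.5 ≤ -19.8); passes unchanged; output -30.5 dB.

-30.5 dB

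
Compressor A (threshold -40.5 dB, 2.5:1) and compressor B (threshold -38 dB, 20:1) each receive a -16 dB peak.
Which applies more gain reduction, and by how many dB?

B, by 6.2 dB

A: GR = 24.5 − 24.5/2.5 = 14.7 dB.
B: GR = 22 − 22/20 = 20.9 dB.
B applies 6.2 dB more gain reduction.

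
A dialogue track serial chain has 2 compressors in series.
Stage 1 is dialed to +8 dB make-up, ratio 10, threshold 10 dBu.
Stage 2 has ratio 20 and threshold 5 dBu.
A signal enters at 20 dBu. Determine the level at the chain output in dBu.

5.7 dBu

Stage 1: overshoot 10 dB → 10/10 = 1 dB → 11 dBu; +8 dB make-up → 19 dBu.
Stage 2: 19 dBu is 14 dB over 5 dBu; at 20:1 that becomes 0.7 dB over, giving 5.7 dBu.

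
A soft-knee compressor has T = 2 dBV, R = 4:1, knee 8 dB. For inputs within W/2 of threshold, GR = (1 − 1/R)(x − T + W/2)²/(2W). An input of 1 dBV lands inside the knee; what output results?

0.578125 dBV

x − T + W/2 = 1 − 2 + 4 = 3.
GR = (1 − 1/4) × 3² / 16 = 0.75 × 9 / 16 = 0.421875 dB.
Output = 1 − 0.421875 = 0.578125 dBV.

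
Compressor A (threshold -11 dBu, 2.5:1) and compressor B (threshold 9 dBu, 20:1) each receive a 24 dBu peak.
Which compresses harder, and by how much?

A: overshoot 35 dB → output overshoot 14 dB → GR 21 dB.
B: overshoot 15 dB → output overshoot 0.75 dB → GR 14.25 dB.
A applies 6.75 dB more gain reduction.

A, by 6.75 dB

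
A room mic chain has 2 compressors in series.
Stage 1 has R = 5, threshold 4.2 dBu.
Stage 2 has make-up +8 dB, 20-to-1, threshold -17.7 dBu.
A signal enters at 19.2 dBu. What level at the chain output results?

-8.455 dBu

Stage 1: overshoot 15 dB → 15/5 = 3 dB → 7.2 dBu.
Stage 2: overshoot 24.9 dB → 24.9/20 = 1.245 dB → -16.455 dBu; +8 dB make-up → -8.455 dBu.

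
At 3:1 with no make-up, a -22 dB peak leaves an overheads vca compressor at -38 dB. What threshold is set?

-46 dB

Input is 24 dB above T (since output overshoot × R = input overshoot: (-38 − T)·3 = -22 − T gives T = -46 dB).
Check: -46 + (-22 − (-46))/3 = -46 + 8 = -38 dB. ✓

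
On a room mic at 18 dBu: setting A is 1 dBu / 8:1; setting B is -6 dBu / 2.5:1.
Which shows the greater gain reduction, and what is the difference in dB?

A, by 0.475 dB

A: overshoot 17 dB → output overshoot 2.125 dB → GR 14.875 dB.
B: overshoot 24 dB → output overshoot 9.6 dB → GR 14.4 dB.
A applies 0.475 dB more gain reduction.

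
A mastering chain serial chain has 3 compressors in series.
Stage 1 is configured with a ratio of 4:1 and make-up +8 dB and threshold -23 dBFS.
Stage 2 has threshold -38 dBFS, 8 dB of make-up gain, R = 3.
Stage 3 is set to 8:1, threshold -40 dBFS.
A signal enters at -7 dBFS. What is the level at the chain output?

-37.625 dBFS

Stage 1: overshoot 16 dB → 16/4 = 4 dB → -19 dBFS; +8 dB make-up → -11 dBFS.
Stage 2: 27 dB above -38 dBFS, reduced 3:1 to 9 dB above → -29 dBFS; +8 dB make-up → -21 dBFS.
Stage 3: 19 dB above -40 dBFS, reduced 8:1 to 2.375 dB above → -37.625 dBFS.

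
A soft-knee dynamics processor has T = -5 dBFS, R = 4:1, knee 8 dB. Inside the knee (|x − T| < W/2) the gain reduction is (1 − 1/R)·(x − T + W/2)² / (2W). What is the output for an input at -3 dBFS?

-4.6875 dBFS

x − T + W/2 = -3 − (-5) + 4 = 6.
GR = (1 − 1/4) × 6² / 16 = 0.75 × 36 / 16 = 1.6875 dB.
Output = -3 − 1.6875 = -4.6875 dBFS.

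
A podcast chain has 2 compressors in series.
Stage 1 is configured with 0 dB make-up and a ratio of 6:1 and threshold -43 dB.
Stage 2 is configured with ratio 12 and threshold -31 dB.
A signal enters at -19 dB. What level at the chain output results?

Stage 1: overshoot 24 dB → 24/6 = 4 dB → -39 dB.
Stage 2: -39 dB ≤ -31 dB, so stage 2 doesn't engage; output -39 dB.

-39 dB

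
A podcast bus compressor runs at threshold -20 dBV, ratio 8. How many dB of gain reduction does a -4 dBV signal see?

-4 dBV exceeds the threshold by 16 dB.
After 8:1 compression the overshoot becomes 16/8 = 2 dB.
Gain reduction = 16 − 2 = 14 dB.

14 dB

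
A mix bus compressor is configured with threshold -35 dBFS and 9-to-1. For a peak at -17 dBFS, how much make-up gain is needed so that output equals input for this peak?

Overshoot 18 dB → 18/9 = 2 dB after compression, so the compressed level is -35 + 2 = -33 dBFS.
Make-up = target − compressed = -17 − (-33) = 16 dB.

16 dB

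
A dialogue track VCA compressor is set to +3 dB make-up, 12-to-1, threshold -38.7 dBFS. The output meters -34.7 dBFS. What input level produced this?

Before make-up, the level was -34.7 − 3 = -37.7 dBFS.
The compressed level sits -37.7 − (-38.7) = 1 dB over threshold.
Undo the ratio: input overshoot = 1 × 12 = 12 dB, giving input = -26.7 dBFS.

-26.7 dBFS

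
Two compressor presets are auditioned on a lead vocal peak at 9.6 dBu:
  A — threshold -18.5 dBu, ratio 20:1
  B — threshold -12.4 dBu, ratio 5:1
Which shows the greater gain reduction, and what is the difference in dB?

A, by 9.095 dB

A: GR = 28.1 − 28.1/20 = 26.695 dB.
B: GR = 22 − 22/5 = 17.6 dB.
A reduces 9.095 dB more.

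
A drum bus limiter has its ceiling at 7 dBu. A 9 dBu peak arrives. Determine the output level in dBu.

A brickwall limiter is an ∞:1 compressor: any input above the ceiling is clamped to 7 dBu.

7 dBu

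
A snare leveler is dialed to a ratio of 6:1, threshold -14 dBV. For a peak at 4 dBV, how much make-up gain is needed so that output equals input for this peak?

15 dB

Without make-up, output = threshold + overshoot/6 = -14 + 3 = -11 dBV.
Gap to target: 15 dB.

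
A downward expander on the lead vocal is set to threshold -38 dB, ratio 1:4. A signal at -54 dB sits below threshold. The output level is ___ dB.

Undershoot = (-38) − (-54) = 16 dB.
At 1:4, that expands to 64 dB under threshold.
Output = -38 − 64 = -102 dB.

-102 dB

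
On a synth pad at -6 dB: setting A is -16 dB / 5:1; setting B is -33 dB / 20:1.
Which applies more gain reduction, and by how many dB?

B, by 17.65 dB

A: GR = 10 − 10/5 = 8 dB.
B: GR = 27 − 27/20 = 25.65 dB.
Difference: 17.65 dB in favour of B.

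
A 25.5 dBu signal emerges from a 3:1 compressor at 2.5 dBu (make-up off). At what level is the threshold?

Let T be the threshold. Output overshoot = (input overshoot)/R, so 2.5 − T = (25.5 − T)/3.
3·(2.5 − T) = 25.5 − T → 2·T = 7.5 − 25.5 = -18.
T = -18/2 = -9 dBu.

-9 dBu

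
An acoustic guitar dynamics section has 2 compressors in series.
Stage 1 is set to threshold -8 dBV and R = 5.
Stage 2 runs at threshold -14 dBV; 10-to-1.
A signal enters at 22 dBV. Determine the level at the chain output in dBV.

Stage 1: overshoot 30 dB → 30/5 = 6 dB → -2 dBV.
Stage 2: 12 dB above -14 dBV, reduced 10:1 to 1.2 dB above → -12.8 dBV.

-12.8 dBV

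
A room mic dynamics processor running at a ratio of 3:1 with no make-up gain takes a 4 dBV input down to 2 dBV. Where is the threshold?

1 dBV

Gain reduction = 4 − 2 = 2 dB; output overshoot = GR / (R − 1) = 2 / 2 = 1 dB.
Threshold = output − output overshoot = 2 − 1 = 1 dBV.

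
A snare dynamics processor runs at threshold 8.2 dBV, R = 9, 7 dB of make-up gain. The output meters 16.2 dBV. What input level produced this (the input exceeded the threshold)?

Before make-up, the level was 16.2 − 7 = 9.2 dBV.
That's 1 dB above the 8.2 dBV threshold.
Undo the ratio: input overshoot = 1 × 9 = 9 dB, giving input = 17.2 dBV.

17.2 dBV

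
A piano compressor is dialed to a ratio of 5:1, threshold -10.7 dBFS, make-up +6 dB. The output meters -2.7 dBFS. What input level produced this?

-0.7 dBFS

Stripping the +6 dB make-up gives -8.7 dBFS at the gain stage.
That's 2 dB above the -10.7 dBFS threshold.
Undo the ratio: input overshoot = 2 × 5 = 10 dB, giving input = -0.7 dBFS.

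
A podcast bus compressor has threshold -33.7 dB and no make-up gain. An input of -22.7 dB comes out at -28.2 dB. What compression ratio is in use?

2:1

Input overshoot = -22.7 − (-33.7) = 11 dB; output overshoot = -28.2 − (-33.7) = 5.5 dB.
Ratio = 11 / 5.5 = 2.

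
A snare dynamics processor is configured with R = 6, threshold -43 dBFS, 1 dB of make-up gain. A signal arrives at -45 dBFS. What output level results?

-44 dBFS

-45 dBFS is 2 dB below the -43 dBFS threshold, so no gain reduction is applied.
Make-up gain adds 1 dB: -45 + 1 = -44 dBFS.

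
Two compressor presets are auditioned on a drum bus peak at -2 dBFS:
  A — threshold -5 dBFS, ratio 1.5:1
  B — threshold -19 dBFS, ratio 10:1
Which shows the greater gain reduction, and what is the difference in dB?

A: 3 dB over, compressed to 2 dB over, so 1 dB of GR.
B: 17 dB over, compressed to 1.7 dB over, so 15.3 dB of GR.
B applies 14.3 dB more gain reduction.

B, by 14.3 dB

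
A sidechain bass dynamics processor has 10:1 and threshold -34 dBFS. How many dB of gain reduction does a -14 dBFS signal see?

18 dB

The signal is 20 dB above threshold.
A 10:1 ratio leaves 2 dB of that excess.
Gain reduction = 20 − 2 = 18 dB.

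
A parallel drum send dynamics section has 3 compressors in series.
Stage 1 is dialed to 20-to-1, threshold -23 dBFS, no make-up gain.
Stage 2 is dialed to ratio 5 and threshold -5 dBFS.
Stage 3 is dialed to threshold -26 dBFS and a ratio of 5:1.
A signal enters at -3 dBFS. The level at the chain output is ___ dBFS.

Stage 1: 20 dB above -23 dBFS, reduced 20:1 to 1 dB above → -22 dBFS.
Stage 2: below threshold (-22 ≤ -5); passes unchanged; output -22 dBFS.
Stage 3: 4 dB above -26 dBFS, reduced 5:1 to 0.8 dB above → -25.2 dBFS.

-25.2 dBFS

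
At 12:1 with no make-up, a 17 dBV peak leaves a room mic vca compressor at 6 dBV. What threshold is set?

5 dBV

Let T be the threshold. Output overshoot = (input overshoot)/R, so 6 − T = (17 − T)/12.
12·(6 − T) = 17 − T → 11·T = 72 − 17 = 55.
T = 55/11 = 5 dBV.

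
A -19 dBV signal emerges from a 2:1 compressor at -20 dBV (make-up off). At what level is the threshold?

Let T be the threshold. Output overshoot = (input overshoot)/R, so -20 − T = (-19 − T)/2.
2·(-20 − T) = -19 − T → 1·T = -40 − (-19) = -21.
T = -21/1 = -21 dBV.

-21 dBV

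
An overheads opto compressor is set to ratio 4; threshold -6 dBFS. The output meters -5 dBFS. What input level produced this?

-2 dBFS

That's 1 dB above the -6 dBFS threshold.
Input overshoot = R × output overshoot = 4 dB → input = -6 + 4 = -2 dBFS.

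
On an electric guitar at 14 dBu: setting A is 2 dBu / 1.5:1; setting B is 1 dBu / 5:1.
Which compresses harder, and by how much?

A: GR = 12 − 12/1.5 = 4 dB.
B: GR = 13 − 13/5 = 10.4 dB.
B reduces 6.4 dB more.

B, by 6.4 dB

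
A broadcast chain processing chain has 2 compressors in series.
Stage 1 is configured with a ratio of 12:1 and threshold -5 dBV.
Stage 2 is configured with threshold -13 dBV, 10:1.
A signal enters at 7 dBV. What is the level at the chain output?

-12.1 dBV

Stage 1: 7 dBV is 12 dB over -5 dBV; at 12:1 that becomes 1 dB over, giving -4 dBV.
Stage 2: overshoot 9 dB → 9/10 = 0.9 dB → -12.1 dBV.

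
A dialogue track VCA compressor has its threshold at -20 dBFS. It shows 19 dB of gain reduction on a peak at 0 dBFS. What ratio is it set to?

Input overshoot = 0 − (-20) = 20 dB.
Output overshoot = 20 − 19 = 1 dB.
Ratio = input overshoot / output overshoot = 20 / 1 = 20.

20:1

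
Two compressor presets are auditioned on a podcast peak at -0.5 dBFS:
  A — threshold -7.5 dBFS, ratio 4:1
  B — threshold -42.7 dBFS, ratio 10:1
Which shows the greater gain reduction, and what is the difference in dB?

A: GR = 7 − 7/4 = 5.25 dB.
B: GR = 42.2 − 42.2/10 = 37.98 dB.
Difference: 32.73 dB in favour of B.

B, by 32.73 dB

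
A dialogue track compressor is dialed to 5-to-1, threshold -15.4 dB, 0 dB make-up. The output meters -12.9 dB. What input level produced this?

That's 2.5 dB above the -15.4 dB threshold.
Input overshoot = R × output overshoot = 12.5 dB → input = -15.4 + 12.5 = -2.9 dB.

-2.9 dB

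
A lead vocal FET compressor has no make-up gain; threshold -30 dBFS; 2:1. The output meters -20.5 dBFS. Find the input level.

That's 9.5 dB above the -30 dBFS threshold.
Undo the ratio: input overshoot = 9.5 × 2 = 19 dB, giving input = -11 dBFS.

-11 dBFS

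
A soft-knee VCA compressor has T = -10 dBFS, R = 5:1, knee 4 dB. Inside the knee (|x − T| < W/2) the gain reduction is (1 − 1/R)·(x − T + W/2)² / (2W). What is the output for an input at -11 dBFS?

x − T + W/2 = -11 − (-10) + 2 = 1.
GR = (1 − 1/5) × 1² / 8 = 0.8 × 1 / 8 = 0.1 dB.
Output = -11 − 0.1 = -11.1 dBFS.

-11.1 dBFS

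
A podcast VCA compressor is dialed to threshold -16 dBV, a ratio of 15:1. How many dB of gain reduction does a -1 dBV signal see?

Overshoot = -1 − (-16) = 15 dB.
After 15:1 compression the overshoot becomes 15/15 = 1 dB.
GR = overshoot in − overshoot out = 15 − 1 = 14 dB.

14 dB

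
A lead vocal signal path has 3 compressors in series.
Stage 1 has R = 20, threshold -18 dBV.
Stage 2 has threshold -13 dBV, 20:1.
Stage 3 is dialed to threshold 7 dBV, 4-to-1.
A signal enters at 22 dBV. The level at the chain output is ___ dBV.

-16 dBV

Stage 1: 22 dBV is 40 dB over -18 dBV; at 20:1 that becomes 2 dB over, giving -16 dBV.
Stage 2: -16 dBV is at or below the -13 dBV threshold — no compression; output -16 dBV.
Stage 3: -16 dBV ≤ 7 dBV, so stage 3 doesn't engage; output -16 dBV.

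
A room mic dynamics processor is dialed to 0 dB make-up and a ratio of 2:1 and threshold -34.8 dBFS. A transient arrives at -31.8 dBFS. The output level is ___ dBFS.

-33.3 dBFS

Overshoot: -31.8 − (-34.8) = 3 dB.
At 2:1 the overshoot is divided by 2, leaving 1.5 dB above threshold.
Output = -34.8 + 1.5 = -33.3 dBFS.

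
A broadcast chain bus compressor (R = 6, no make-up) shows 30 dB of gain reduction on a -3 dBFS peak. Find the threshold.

Input is 36 dB above T (since output overshoot × R = input overshoot: (-33 − T)·6 = -3 − T gives T = -39 dBFS).
Check: -39 + (-3 − (-39))/6 = -39 + 6 = -33 dBFS. ✓

-39 dBFS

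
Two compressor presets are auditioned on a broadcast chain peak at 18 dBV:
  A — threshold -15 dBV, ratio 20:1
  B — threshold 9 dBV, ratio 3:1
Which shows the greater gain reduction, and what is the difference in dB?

A: 33 dB over, compressed to 1.65 dB over, so 31.35 dB of GR.
B: 9 dB over, compressed to 3 dB over, so 6 dB of GR.
Difference: 25.35 dB in favour of A.

A, by 25.35 dB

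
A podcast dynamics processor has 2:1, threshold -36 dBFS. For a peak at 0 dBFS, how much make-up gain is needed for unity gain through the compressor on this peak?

Overshoot 36 dB → 36/2 = 18 dB after compression, so the compressed level is -36 + 18 = -18 dBFS.
Make-up = target − compressed = 0 − (-18) = 18 dB.

18 dB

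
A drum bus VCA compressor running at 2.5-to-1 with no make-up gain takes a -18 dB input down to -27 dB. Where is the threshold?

Input is 15 dB above T (since output overshoot × R = input overshoot: (-27 − T)·2.5 = -18 − T gives T = -33 dB).
Check: -33 + (-18 − (-33))/2.5 = -33 + 6 = -27 dB. ✓

-33 dB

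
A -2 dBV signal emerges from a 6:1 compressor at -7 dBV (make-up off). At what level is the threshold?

Let T be the threshold. Output overshoot = (input overshoot)/R, so -7 − T = (-2 − T)/6.
6·(-7 − T) = -2 − T → 5·T = -42 − (-2) = -40.
T = -40/5 = -8 dBV.

-8 dBV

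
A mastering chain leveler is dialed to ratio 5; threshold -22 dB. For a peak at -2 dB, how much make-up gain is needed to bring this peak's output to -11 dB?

7 dB

Overshoot 20 dB → 20/5 = 4 dB after compression, so the compressed level is -22 + 4 = -18 dB.
Make-up = target − compressed = -11 − (-18) = 7 dB.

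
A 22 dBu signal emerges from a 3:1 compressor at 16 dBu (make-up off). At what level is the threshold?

Gain reduction = 22 − 16 = 6 dB; output overshoot = GR / (R − 1) = 6 / 2 = 3 dB.
Threshold = output − output overshoot = 16 − 3 = 13 dBu.

13 dBu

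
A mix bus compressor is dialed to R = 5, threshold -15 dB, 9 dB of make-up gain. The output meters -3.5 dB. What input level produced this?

-2.5 dB

Before make-up, the level was -3.5 − 9 = -12.5 dB.
The compressed level sits -12.5 − (-15) = 2.5 dB over threshold.
Undo the ratio: input overshoot = 2.5 × 5 = 12.5 dB, giving input = -2.5 dB.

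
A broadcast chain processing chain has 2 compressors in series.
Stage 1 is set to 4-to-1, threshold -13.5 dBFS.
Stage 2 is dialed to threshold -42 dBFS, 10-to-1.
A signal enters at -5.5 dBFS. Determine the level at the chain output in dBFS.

-38.95 dBFS

Stage 1: -5.5 dBFS is 8 dB over -13.5 dBFS; at 4:1 that becomes 2 dB over, giving -11.5 dBFS.
Stage 2: overshoot 30.5 dB → 30.5/10 = 3.05 dB → -38.95 dBFS.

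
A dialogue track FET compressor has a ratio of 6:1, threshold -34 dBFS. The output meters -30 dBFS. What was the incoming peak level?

-10 dBFS

The compressed level sits -30 − (-34) = 4 dB over threshold.
Before 6:1 compression the overshoot was 4 × 6 = 24 dB, so input = -34 + 24 = -10 dBFS.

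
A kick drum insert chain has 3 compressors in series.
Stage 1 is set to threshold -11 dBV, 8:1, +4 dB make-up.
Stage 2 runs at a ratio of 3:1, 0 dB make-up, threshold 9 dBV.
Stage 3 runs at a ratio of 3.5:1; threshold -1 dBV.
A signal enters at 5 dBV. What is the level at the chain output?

-5 dBV

Stage 1: overshoot 16 dB → 16/8 = 2 dB → -9 dBV; +4 dB make-up → -5 dBV.
Stage 2: -5 dBV is at or below the 9 dBV threshold — no compression; output -5 dBV.
Stage 3: below threshold (-5 ≤ -1); passes unchanged; output -5 dBV.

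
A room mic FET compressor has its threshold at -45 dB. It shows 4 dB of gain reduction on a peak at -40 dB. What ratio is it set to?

5:1

Input overshoot = -40 − (-45) = 5 dB.
Output overshoot = 5 − 4 = 1 dB.
Ratio = input overshoot / output overshoot = 5 / 1 = 5.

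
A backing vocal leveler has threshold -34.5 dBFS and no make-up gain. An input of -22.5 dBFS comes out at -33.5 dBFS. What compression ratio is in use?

12:1

Input overshoot = -22.5 − (-34.5) = 12 dB; output overshoot = -33.5 − (-34.5) = 1 dB.
Ratio = 12 / 1 = 12.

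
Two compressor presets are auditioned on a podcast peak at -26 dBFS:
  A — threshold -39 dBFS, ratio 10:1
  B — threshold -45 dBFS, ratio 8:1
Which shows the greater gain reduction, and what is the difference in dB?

A: overshoot 13 dB → output overshoot 1.3 dB → GR 11.7 dB.
B: overshoot 19 dB → output overshoot 2.375 dB → GR 16.625 dB.
Difference: 4.925 dB in favour of B.

B, by 4.925 dB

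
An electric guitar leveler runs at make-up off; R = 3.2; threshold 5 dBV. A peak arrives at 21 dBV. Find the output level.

21 dBV sits 16 dB over threshold.
3.2:1 compression reduces that to 16/3.2 = 5 dB over.
Output = 5 + 5 = 10 dBV.

10 dBV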